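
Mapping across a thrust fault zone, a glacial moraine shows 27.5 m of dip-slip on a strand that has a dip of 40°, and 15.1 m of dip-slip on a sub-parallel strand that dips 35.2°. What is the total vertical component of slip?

throw_A = 27.5 × sin(40°) = 17.68 m
throw_B = 15.1 × sin(35.2°) = 8.704 m
total = 17.68 + 8.704 = 26.4 m

26.4 m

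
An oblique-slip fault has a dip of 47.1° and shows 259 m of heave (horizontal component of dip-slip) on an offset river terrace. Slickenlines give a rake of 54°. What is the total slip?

470 m

dip-slip = heave / cos(dip) = 259 / cos(47.1°) = 380.5 m
net slip = dip-slip / sin(rake) = 380.5 / sin(54°) = 470 m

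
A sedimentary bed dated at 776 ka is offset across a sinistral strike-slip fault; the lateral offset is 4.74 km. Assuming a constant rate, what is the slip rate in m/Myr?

6110 m/Myr

rate = 4.74 km / 776 ka = 0.00611 m/yr = 6110 m/Myr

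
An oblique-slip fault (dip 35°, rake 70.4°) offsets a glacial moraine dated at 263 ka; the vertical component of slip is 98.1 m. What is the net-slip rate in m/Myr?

dip-slip = throw / sin(dip) = 98.1 / sin(35°) = 171 m
net slip = dip-slip / sin(rake) = 171 / sin(70.4°) = 181.6 m
rate = 181.6 m / 263 ka = 0.000690 m/yr = 690 m/Myr

690 m/Myr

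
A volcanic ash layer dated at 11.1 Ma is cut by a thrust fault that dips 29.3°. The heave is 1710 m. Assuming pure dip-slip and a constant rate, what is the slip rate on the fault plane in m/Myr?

dip-slip = heave / cos(dip) = 1710 m / cos(29.3°) = 1961 m
rate = 1961 m / 11.1 Ma = 0.000177 m/yr = 177 m/Myr

177 m/Myr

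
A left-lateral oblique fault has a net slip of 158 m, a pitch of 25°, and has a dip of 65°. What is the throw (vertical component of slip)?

dip-slip = net slip × sin(rake) = 158 m × sin(25°) = 66.77 m
throw = dip-slip × sin(dip) = 66.77 × sin(65°) = 60.5 m

60.5 m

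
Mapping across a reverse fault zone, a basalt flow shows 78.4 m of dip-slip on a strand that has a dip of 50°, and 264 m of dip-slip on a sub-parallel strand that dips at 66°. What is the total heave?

158 m

heave_A = 78.4 × cos(50°) = 50.39 m
heave_B = 264 × cos(66°) = 107.4 m
total = 50.39 + 107.4 = 158 m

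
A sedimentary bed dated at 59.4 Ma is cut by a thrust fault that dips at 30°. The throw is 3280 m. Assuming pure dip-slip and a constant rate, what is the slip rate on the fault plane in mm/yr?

0.110 mm/yr

dip-slip = throw / sin(dip) = 3280 m / sin(30°) = 6560 m
rate = 6560 m / 59.4 Ma = 0.000110 m/yr = 0.110 mm/yr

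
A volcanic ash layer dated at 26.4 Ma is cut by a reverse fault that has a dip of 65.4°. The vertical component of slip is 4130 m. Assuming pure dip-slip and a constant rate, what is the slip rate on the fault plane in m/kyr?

0.172 m/kyr

dip-slip = throw / sin(dip) = 4130 m / sin(65.4°) = 4542 m
rate = 4542 m / 26.4 Ma = 0.000172 m/yr = 0.172 m/kyr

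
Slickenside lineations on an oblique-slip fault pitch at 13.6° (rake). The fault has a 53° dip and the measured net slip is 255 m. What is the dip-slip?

60 m

dip-slip = net slip × sin(rake) = 255 m × sin(13.6°) = 60 m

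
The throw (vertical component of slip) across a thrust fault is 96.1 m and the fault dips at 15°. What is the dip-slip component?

dip-slip = throw / sin(dip) = 96.1 / sin(15°) = 371 m

371 m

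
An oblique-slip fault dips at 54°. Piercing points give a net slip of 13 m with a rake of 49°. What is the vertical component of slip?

7.94 m

dip-slip = net slip × sin(rake) = 13 m × sin(49°) = 9.811 m
throw = dip-slip × sin(dip) = 9.811 × sin(54°) = 7.94 m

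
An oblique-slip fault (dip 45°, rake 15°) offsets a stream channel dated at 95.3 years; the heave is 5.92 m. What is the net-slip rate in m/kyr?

dip-slip = heave / cos(dip) = 5.92 / cos(45°) = 8.372 m
net slip = dip-slip / sin(rake) = 8.372 / sin(15°) = 32.35 m
rate = 32.35 m / 95.3 years = 0.339 m/yr = 339 m/kyr

339 m/kyr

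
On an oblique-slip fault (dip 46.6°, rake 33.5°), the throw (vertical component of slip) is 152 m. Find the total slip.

dip-slip = throw / sin(dip) = 152 / sin(46.6°) = 209.2 m
net slip = dip-slip / sin(rake) = 209.2 / sin(33.5°) = 379 m

379 m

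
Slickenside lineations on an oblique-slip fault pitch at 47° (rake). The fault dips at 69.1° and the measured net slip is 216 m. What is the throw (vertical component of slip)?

148 m

dip-slip = net slip × sin(rake) = 216 m × sin(47°) = 158 m
throw = dip-slip × sin(dip) = 158 × sin(69.1°) = 148 m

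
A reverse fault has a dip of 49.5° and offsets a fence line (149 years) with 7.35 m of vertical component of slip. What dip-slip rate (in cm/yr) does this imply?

6.49 cm/yr

dip-slip = throw / sin(dip) = 7.35 m / sin(49.5°) = 9.666 m
rate = 9.666 m / 149 years = 0.0649 m/yr = 6.49 cm/yr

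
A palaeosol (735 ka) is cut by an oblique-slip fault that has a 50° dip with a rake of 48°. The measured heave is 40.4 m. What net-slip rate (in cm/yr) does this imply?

0.0115 cm/yr

dip-slip = heave / cos(dip) = 40.4 / cos(50°) = 62.85 m
net slip = dip-slip / sin(rake) = 62.85 / sin(48°) = 84.57 m
rate = 84.57 m / 735 ka = 0.000115 m/yr = 0.0115 cm/yr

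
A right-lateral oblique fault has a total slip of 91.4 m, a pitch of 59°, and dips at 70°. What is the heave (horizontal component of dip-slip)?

26.8 m

dip-slip = net slip × sin(rake) = 91.4 m × sin(59°) = 78.35 m
heave = dip-slip × cos(dip) = 78.35 × cos(70°) = 26.8 m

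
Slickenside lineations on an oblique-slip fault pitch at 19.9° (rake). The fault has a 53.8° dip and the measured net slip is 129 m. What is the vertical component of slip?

dip-slip = net slip × sin(rake) = 129 m × sin(19.9°) = 43.91 m
throw = dip-slip × sin(dip) = 43.91 × sin(53.8°) = 35.4 m

35.4 m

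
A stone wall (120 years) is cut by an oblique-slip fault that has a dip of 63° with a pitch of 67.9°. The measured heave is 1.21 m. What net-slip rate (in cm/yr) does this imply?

dip-slip = heave / cos(dip) = 1.21 / cos(63°) = 2.665 m
net slip = dip-slip / sin(rake) = 2.665 / sin(67.9°) = 2.877 m
rate = 2.877 m / 120 years = 0.0240 m/yr = 2.40 cm/yr

2.40 cm/yr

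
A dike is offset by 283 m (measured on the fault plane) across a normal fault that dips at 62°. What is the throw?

throw = dip-slip × sin(dip) = 283 m × sin(62°) = 250 m

250 m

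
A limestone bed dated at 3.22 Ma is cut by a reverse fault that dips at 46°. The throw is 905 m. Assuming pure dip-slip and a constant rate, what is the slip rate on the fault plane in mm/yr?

dip-slip = throw / sin(dip) = 905 m / sin(46°) = 1258 m
rate = 1258 m / 3.22 Ma = 0.000391 m/yr = 0.391 mm/yr

0.391 mm/yr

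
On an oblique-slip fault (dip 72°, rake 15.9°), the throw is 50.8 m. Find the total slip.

dip-slip = throw / sin(dip) = 50.8 / sin(72°) = 53.41 m
net slip = dip-slip / sin(rake) = 53.41 / sin(15.9°) = 195 m

195 m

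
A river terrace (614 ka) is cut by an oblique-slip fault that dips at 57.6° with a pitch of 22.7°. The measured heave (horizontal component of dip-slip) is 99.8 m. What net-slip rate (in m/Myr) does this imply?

786 m/Myr

dip-slip = heave / cos(dip) = 99.8 / cos(57.6°) = 186.3 m
net slip = dip-slip / sin(rake) = 186.3 / sin(22.7°) = 482.6 m
rate = 482.6 m / 614 ka = 0.000786 m/yr = 786 m/Myr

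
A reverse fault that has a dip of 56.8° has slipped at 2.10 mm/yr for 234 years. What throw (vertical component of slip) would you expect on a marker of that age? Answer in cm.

41.1 cm

dip-slip = rate × time = 2.10 mm/yr × 234 years = 0.4914 m
throw = dip-slip × sin(dip) = 0.4914 × sin(56.8°) = 0.411 m = 41.1 cm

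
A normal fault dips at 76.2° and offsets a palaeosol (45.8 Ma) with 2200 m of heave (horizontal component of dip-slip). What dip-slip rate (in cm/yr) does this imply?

0.0201 cm/yr

dip-slip = heave / cos(dip) = 2200 m / cos(76.2°) = 9223 m
rate = 9223 m / 45.8 Ma = 0.000201 m/yr = 0.0201 cm/yr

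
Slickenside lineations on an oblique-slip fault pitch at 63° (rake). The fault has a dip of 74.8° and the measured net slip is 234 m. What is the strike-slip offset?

strike-slip = net slip × cos(rake) = 234 m × cos(63°) = 106 m

106 m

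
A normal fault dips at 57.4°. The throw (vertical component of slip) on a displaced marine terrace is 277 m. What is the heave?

177 m

heave = throw / tan(dip) = 277 / tan(57.4°) = 177 m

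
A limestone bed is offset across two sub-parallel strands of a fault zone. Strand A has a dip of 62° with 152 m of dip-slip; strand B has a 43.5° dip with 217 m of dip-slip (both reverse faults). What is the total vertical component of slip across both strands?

throw_A = 152 × sin(62°) = 134.2 m
throw_B = 217 × sin(43.5°) = 149.4 m
total = 134.2 + 149.4 = 284 m

284 m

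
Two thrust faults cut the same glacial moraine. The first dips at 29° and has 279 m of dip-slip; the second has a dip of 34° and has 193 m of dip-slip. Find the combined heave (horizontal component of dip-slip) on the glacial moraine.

heave_A = 279 × cos(29°) = 244 m
heave_B = 193 × cos(34°) = 160 m
total = 244 + 160 = 404 m

404 m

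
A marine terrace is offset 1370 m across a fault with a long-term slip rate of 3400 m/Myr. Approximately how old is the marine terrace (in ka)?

403 ka

age = offset / rate = 1370 m / (3400 m/Myr) = 403000 yr = 403 ka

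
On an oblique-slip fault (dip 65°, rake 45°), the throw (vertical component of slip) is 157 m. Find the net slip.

245 m

dip-slip = throw / sin(dip) = 157 / sin(65°) = 173.2 m
net slip = dip-slip / sin(rake) = 173.2 / sin(45°) = 245 m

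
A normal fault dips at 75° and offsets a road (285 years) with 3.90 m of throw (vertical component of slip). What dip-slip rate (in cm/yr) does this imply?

1.42 cm/yr

dip-slip = throw / sin(dip) = 3.90 m / sin(75°) = 4.038 m
rate = 4.038 m / 285 years = 0.0142 m/yr = 1.42 cm/yr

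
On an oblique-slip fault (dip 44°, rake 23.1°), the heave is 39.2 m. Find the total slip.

dip-slip = heave / cos(dip) = 39.2 / cos(44°) = 54.49 m
net slip = dip-slip / sin(rake) = 54.49 / sin(23.1°) = 139 m

139 m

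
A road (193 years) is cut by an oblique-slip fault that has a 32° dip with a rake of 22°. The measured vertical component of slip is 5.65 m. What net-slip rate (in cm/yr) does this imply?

14.7 cm/yr

dip-slip = throw / sin(dip) = 5.65 / sin(32°) = 10.66 m
net slip = dip-slip / sin(rake) = 10.66 / sin(22°) = 28.46 m
rate = 28.46 m / 193 years = 0.147 m/yr = 14.7 cm/yr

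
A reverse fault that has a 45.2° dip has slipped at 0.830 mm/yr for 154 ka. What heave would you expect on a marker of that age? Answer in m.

dip-slip = rate × time = 0.830 mm/yr × 154 ka = 127.8 m
heave = dip-slip × cos(dip) = 127.8 × cos(45.2°) = 90.1 m

90.1 m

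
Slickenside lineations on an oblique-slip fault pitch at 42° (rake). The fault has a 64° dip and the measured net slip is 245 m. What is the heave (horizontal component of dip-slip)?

dip-slip = net slip × sin(rake) = 245 m × sin(42°) = 163.9 m
heave = dip-slip × cos(dip) = 163.9 × cos(64°) = 71.9 m

71.9 m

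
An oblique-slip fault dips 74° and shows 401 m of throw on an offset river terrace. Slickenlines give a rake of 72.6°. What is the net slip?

437 m

dip-slip = throw / sin(dip) = 401 / sin(74°) = 417.2 m
net slip = dip-slip / sin(rake) = 417.2 / sin(72.6°) = 437 m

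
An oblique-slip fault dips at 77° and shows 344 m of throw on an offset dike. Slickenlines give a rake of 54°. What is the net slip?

436 m

dip-slip = throw / sin(dip) = 344 / sin(77°) = 353 m
net slip = dip-slip / sin(rake) = 353 / sin(54°) = 436 m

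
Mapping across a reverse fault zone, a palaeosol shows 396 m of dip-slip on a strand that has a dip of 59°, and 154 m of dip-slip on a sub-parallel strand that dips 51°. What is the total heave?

heave_A = 396 × cos(59°) = 204 m
heave_B = 154 × cos(51°) = 96.92 m
total = 204 + 96.92 = 301 m

301 m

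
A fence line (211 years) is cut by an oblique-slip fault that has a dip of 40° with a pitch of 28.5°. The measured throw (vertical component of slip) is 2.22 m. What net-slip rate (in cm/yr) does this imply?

dip-slip = throw / sin(dip) = 2.22 / sin(40°) = 3.454 m
net slip = dip-slip / sin(rake) = 3.454 / sin(28.5°) = 7.238 m
rate = 7.238 m / 211 years = 0.0343 m/yr = 3.43 cm/yr

3.43 cm/yr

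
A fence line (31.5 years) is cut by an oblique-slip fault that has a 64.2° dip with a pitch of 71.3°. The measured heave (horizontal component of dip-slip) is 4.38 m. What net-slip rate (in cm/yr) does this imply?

33.7 cm/yr

dip-slip = heave / cos(dip) = 4.38 / cos(64.2°) = 10.06 m
net slip = dip-slip / sin(rake) = 10.06 / sin(71.3°) = 10.62 m
rate = 10.62 m / 31.5 years = 0.337 m/yr = 33.7 cm/yr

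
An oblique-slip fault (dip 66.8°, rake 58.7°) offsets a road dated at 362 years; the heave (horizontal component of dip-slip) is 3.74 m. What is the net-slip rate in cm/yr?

dip-slip = heave / cos(dip) = 3.74 / cos(66.8°) = 9.494 m
net slip = dip-slip / sin(rake) = 9.494 / sin(58.7°) = 11.11 m
rate = 11.11 m / 362 years = 0.0307 m/yr = 3.07 cm/yr

3.07 cm/yr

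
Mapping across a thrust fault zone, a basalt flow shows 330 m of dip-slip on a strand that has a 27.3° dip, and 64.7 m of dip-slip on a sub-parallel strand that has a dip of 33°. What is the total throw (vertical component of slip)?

throw_A = 330 × sin(27.3°) = 151.4 m
throw_B = 64.7 × sin(33°) = 35.24 m
total = 151.4 + 35.24 = 187 m

187 m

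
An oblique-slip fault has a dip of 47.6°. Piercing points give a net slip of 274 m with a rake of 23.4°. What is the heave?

73.4 m

dip-slip = net slip × sin(rake) = 274 m × sin(23.4°) = 108.8 m
heave = dip-slip × cos(dip) = 108.8 × cos(47.6°) = 73.4 m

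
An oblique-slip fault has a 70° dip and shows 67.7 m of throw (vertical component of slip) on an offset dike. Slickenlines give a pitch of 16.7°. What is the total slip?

251 m

dip-slip = throw / sin(dip) = 67.7 / sin(70°) = 72.04 m
net slip = dip-slip / sin(rake) = 72.04 / sin(16.7°) = 251 m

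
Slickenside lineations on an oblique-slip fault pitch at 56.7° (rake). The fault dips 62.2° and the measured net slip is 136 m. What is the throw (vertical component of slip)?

dip-slip = net slip × sin(rake) = 136 m × sin(56.7°) = 113.7 m
throw = dip-slip × sin(dip) = 113.7 × sin(62.2°) = 101 m

101 m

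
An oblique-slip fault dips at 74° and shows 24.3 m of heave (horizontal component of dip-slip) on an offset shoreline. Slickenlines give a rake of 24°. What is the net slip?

217 m

dip-slip = heave / cos(dip) = 24.3 / cos(74°) = 88.16 m
net slip = dip-slip / sin(rake) = 88.16 / sin(24°) = 217 m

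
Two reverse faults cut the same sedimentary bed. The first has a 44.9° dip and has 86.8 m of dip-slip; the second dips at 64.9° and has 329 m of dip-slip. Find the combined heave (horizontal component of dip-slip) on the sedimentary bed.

201 m

heave_A = 86.8 × cos(44.9°) = 61.48 m
heave_B = 329 × cos(64.9°) = 139.6 m
total = 61.48 + 139.6 = 201 m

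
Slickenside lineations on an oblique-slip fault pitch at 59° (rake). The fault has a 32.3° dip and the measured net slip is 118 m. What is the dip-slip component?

dip-slip = net slip × sin(rake) = 118 m × sin(59°) = 101 m

101 m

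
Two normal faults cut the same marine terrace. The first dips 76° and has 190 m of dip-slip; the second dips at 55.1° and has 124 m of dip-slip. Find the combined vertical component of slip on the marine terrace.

286 m

throw_A = 190 × sin(76°) = 184.4 m
throw_B = 124 × sin(55.1°) = 101.7 m
total = 184.4 + 101.7 = 286 m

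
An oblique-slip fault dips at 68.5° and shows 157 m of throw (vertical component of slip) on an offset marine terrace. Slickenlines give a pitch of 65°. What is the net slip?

186 m

dip-slip = throw / sin(dip) = 157 / sin(68.5°) = 168.7 m
net slip = dip-slip / sin(rake) = 168.7 / sin(65°) = 186 m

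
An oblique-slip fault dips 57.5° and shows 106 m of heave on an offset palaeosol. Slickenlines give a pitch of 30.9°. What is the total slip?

dip-slip = heave / cos(dip) = 106 / cos(57.5°) = 197.3 m
net slip = dip-slip / sin(rake) = 197.3 / sin(30.9°) = 384 m

384 m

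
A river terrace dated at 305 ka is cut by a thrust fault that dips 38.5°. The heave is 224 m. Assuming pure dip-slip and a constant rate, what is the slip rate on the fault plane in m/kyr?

dip-slip = heave / cos(dip) = 224 m / cos(38.5°) = 286.2 m
rate = 286.2 m / 305 ka = 0.000938 m/yr = 0.938 m/kyr

0.938 m/kyr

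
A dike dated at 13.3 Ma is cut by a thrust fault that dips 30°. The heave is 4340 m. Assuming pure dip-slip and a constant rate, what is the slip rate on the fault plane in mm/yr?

dip-slip = heave / cos(dip) = 4340 m / cos(30°) = 5011 m
rate = 5011 m / 13.3 Ma = 0.000377 m/yr = 0.377 mm/yr

0.377 mm/yr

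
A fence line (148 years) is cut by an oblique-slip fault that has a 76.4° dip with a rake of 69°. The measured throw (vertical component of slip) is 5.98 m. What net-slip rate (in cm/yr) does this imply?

4.45 cm/yr

dip-slip = throw / sin(dip) = 5.98 / sin(76.4°) = 6.153 m
net slip = dip-slip / sin(rake) = 6.153 / sin(69°) = 6.590 m
rate = 6.590 m / 148 years = 0.0445 m/yr = 4.45 cm/yr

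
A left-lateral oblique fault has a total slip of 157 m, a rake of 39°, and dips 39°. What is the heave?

76.8 m

dip-slip = net slip × sin(rake) = 157 m × sin(39°) = 98.80 m
heave = dip-slip × cos(dip) = 98.80 × cos(39°) = 76.8 m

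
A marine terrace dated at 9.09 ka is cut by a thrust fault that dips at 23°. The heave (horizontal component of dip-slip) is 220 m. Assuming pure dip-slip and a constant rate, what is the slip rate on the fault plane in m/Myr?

26300 m/Myr

dip-slip = heave / cos(dip) = 220 m / cos(23°) = 239 m
rate = 239 m / 9.09 ka = 0.0263 m/yr = 26300 m/Myr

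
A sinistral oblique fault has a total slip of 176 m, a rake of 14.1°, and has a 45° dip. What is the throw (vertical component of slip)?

30.3 m

dip-slip = net slip × sin(rake) = 176 m × sin(14.1°) = 42.88 m
throw = dip-slip × sin(dip) = 42.88 × sin(45°) = 30.3 m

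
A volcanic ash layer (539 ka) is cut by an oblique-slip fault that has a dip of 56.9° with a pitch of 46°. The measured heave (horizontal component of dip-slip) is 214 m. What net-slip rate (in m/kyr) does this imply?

1.01 m/kyr

dip-slip = heave / cos(dip) = 214 / cos(56.9°) = 391.9 m
net slip = dip-slip / sin(rake) = 391.9 / sin(46°) = 544.8 m
rate = 544.8 m / 539 ka = 0.00101 m/yr = 1.01 m/kyr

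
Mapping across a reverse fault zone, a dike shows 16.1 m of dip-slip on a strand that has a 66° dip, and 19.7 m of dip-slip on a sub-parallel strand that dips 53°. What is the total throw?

throw_A = 16.1 × sin(66°) = 14.71 m
throw_B = 19.7 × sin(53°) = 15.73 m
total = 14.71 + 15.73 = 30.4 m

30.4 m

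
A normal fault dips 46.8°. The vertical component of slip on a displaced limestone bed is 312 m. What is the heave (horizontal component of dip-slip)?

293 m

heave = throw / tan(dip) = 312 / tan(46.8°) = 293 m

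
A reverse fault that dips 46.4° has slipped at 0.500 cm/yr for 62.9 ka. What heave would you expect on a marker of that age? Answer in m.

dip-slip = rate × time = 0.500 cm/yr × 62.9 ka = 314.5 m
heave = dip-slip × cos(dip) = 314.5 × cos(46.4°) = 217 m

217 m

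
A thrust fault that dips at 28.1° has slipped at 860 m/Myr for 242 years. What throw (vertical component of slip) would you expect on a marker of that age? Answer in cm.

9.80 cm

dip-slip = rate × time = 860 m/Myr × 242 years = 0.2081 m
throw = dip-slip × sin(dip) = 0.2081 × sin(28.1°) = 0.0980 m = 9.80 cm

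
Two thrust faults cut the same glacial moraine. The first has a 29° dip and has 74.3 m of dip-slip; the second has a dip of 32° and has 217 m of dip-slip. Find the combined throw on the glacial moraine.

throw_A = 74.3 × sin(29°) = 36.02 m
throw_B = 217 × sin(32°) = 115 m
total = 36.02 + 115 = 151 m

151 m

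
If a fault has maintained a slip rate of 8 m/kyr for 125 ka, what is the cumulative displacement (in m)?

1000 m

slip = rate × time = 8 m/kyr × 125 ka = 1000 m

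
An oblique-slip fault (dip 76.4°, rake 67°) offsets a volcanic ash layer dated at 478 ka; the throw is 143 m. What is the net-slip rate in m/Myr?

dip-slip = throw / sin(dip) = 143 / sin(76.4°) = 147.1 m
net slip = dip-slip / sin(rake) = 147.1 / sin(67°) = 159.8 m
rate = 159.8 m / 478 ka = 0.000334 m/yr = 334 m/Myr

334 m/Myr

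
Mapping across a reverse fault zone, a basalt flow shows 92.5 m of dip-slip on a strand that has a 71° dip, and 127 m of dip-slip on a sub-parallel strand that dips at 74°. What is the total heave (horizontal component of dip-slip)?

65.1 m

heave_A = 92.5 × cos(71°) = 30.12 m
heave_B = 127 × cos(74°) = 35.01 m
total = 30.12 + 35.01 = 65.1 m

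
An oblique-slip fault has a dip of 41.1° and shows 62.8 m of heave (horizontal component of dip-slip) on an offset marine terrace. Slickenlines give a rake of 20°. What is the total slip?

244 m

dip-slip = heave / cos(dip) = 62.8 / cos(41.1°) = 83.34 m
net slip = dip-slip / sin(rake) = 83.34 / sin(20°) = 244 m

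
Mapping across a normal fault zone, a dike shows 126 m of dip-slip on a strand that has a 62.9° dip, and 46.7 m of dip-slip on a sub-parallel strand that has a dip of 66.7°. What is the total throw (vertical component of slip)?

throw_A = 126 × sin(62.9°) = 112.2 m
throw_B = 46.7 × sin(66.7°) = 42.89 m
total = 112.2 + 42.89 = 155 m

155 m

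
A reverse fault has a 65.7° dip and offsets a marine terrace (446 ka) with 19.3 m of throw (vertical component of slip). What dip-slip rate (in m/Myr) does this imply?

47.5 m/Myr

dip-slip = throw / sin(dip) = 19.3 m / sin(65.7°) = 21.18 m
rate = 21.18 m / 446 ka = 0.0000475 m/yr = 47.5 m/Myr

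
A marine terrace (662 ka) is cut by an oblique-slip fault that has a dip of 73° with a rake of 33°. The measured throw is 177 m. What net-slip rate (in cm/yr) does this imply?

0.0513 cm/yr

dip-slip = throw / sin(dip) = 177 / sin(73°) = 185.1 m
net slip = dip-slip / sin(rake) = 185.1 / sin(33°) = 339.8 m
rate = 339.8 m / 662 ka = 0.000513 m/yr = 0.0513 cm/yr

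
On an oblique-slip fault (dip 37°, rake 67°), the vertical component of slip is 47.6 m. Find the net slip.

dip-slip = throw / sin(dip) = 47.6 / sin(37°) = 79.09 m
net slip = dip-slip / sin(rake) = 79.09 / sin(67°) = 85.9 m

85.9 m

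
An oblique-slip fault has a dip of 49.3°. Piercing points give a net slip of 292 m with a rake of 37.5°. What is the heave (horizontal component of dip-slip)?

dip-slip = net slip × sin(rake) = 292 m × sin(37.5°) = 177.8 m
heave = dip-slip × cos(dip) = 177.8 × cos(49.3°) = 116 m

116 m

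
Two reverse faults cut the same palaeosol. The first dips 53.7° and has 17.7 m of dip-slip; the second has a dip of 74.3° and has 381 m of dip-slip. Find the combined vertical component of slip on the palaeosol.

381 m

throw_A = 17.7 × sin(53.7°) = 14.26 m
throw_B = 381 × sin(74.3°) = 366.8 m
total = 14.26 + 366.8 = 381 m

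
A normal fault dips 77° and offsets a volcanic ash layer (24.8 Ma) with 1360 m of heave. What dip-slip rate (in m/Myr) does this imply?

244 m/Myr

dip-slip = heave / cos(dip) = 1360 m / cos(77°) = 6046 m
rate = 6046 m / 24.8 Ma = 0.000244 m/yr = 244 m/Myr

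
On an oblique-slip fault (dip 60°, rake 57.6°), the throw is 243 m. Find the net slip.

dip-slip = throw / sin(dip) = 243 / sin(60°) = 280.6 m
net slip = dip-slip / sin(rake) = 280.6 / sin(57.6°) = 332 m

332 m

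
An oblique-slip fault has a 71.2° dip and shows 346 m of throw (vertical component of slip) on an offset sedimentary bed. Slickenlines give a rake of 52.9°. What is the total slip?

dip-slip = throw / sin(dip) = 346 / sin(71.2°) = 365.5 m
net slip = dip-slip / sin(rake) = 365.5 / sin(52.9°) = 458 m

458 m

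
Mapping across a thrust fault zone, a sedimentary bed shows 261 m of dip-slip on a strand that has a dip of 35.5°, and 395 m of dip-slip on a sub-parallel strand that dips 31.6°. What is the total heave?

549 m

heave_A = 261 × cos(35.5°) = 212.5 m
heave_B = 395 × cos(31.6°) = 336.4 m
total = 212.5 + 336.4 = 549 m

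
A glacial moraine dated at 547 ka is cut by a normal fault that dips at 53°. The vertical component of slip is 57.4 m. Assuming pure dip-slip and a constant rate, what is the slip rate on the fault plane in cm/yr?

0.0131 cm/yr

dip-slip = throw / sin(dip) = 57.4 m / sin(53°) = 71.87 m
rate = 71.87 m / 547 ka = 0.000131 m/yr = 0.0131 cm/yr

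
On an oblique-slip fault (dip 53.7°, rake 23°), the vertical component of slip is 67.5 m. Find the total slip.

dip-slip = throw / sin(dip) = 67.5 / sin(53.7°) = 83.75 m
net slip = dip-slip / sin(rake) = 83.75 / sin(23°) = 214 m

214 m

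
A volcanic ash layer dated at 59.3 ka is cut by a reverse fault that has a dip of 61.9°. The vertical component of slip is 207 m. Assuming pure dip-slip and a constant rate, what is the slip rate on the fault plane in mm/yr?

dip-slip = throw / sin(dip) = 207 m / sin(61.9°) = 234.7 m
rate = 234.7 m / 59.3 ka = 0.00396 m/yr = 3.96 mm/yr

3.96 mm/yr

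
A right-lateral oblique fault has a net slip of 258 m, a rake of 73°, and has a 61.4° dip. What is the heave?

dip-slip = net slip × sin(rake) = 258 m × sin(73°) = 246.7 m
heave = dip-slip × cos(dip) = 246.7 × cos(61.4°) = 118 m

118 m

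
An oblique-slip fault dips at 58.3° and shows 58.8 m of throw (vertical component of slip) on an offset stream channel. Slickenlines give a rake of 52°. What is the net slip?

87.7 m

dip-slip = throw / sin(dip) = 58.8 / sin(58.3°) = 69.11 m
net slip = dip-slip / sin(rake) = 69.11 / sin(52°) = 87.7 m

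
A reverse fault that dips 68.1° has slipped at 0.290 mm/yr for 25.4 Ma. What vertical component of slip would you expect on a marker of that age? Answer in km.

dip-slip = rate × time = 0.290 mm/yr × 25.4 Ma = 7366 m
throw = dip-slip × sin(dip) = 7366 × sin(68.1°) = 6830 m = 6.83 km

6.83 km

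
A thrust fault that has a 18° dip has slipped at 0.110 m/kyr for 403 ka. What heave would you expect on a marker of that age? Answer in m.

dip-slip = rate × time = 0.110 m/kyr × 403 ka = 44.33 m
heave = dip-slip × cos(dip) = 44.33 × cos(18°) = 42.2 m

42.2 m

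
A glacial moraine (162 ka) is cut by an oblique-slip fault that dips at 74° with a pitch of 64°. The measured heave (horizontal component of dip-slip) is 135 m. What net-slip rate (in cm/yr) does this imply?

dip-slip = heave / cos(dip) = 135 / cos(74°) = 489.8 m
net slip = dip-slip / sin(rake) = 489.8 / sin(64°) = 544.9 m
rate = 544.9 m / 162 ka = 0.00336 m/yr = 0.336 cm/yr

0.336 cm/yr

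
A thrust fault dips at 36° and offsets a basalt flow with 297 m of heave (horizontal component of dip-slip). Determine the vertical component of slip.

throw = heave × tan(dip) = 297 × tan(36°) = 216 m

216 m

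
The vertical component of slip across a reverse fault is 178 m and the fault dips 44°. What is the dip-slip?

dip-slip = throw / sin(dip) = 178 / sin(44°) = 256 m

256 m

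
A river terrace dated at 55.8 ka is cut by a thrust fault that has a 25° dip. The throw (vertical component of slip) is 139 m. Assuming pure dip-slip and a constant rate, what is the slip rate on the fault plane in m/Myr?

5890 m/Myr

dip-slip = throw / sin(dip) = 139 m / sin(25°) = 328.9 m
rate = 328.9 m / 55.8 ka = 0.00589 m/yr = 5890 m/Myr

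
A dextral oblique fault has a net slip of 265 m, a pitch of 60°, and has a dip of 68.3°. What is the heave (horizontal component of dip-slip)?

84.9 m

dip-slip = net slip × sin(rake) = 265 m × sin(60°) = 229.5 m
heave = dip-slip × cos(dip) = 229.5 × cos(68.3°) = 84.9 m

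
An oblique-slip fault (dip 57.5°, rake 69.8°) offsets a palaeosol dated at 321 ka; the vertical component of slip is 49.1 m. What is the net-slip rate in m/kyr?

dip-slip = throw / sin(dip) = 49.1 / sin(57.5°) = 58.22 m
net slip = dip-slip / sin(rake) = 58.22 / sin(69.8°) = 62.03 m
rate = 62.03 m / 321 ka = 0.000193 m/yr = 0.193 m/kyr

0.193 m/kyr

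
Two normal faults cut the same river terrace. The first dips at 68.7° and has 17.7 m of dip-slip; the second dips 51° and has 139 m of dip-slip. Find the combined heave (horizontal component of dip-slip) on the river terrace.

93.9 m

heave_A = 17.7 × cos(68.7°) = 6.430 m
heave_B = 139 × cos(51°) = 87.48 m
total = 6.430 + 87.48 = 93.9 m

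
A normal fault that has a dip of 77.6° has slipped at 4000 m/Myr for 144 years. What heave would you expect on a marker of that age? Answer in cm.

12.4 cm

dip-slip = rate × time = 4000 m/Myr × 144 years = 0.5760 m
heave = dip-slip × cos(dip) = 0.5760 × cos(77.6°) = 0.124 m = 12.4 cm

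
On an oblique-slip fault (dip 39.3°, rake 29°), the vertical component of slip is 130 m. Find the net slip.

dip-slip = throw / sin(dip) = 130 / sin(39.3°) = 205.2 m
net slip = dip-slip / sin(rake) = 205.2 / sin(29°) = 423 m

423 m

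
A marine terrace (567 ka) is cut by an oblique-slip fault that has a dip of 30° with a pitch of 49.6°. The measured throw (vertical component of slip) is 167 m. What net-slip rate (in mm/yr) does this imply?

dip-slip = throw / sin(dip) = 167 / sin(30°) = 334 m
net slip = dip-slip / sin(rake) = 334 / sin(49.6°) = 438.6 m
rate = 438.6 m / 567 ka = 0.000774 m/yr = 0.774 mm/yr

0.774 mm/yr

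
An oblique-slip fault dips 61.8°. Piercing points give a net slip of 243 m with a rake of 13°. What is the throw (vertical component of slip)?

48.2 m

dip-slip = net slip × sin(rake) = 243 m × sin(13°) = 54.66 m
throw = dip-slip × sin(dip) = 54.66 × sin(61.8°) = 48.2 m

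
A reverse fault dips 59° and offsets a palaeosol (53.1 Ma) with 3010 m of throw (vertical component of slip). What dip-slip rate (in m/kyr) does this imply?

0.0661 m/kyr

dip-slip = throw / sin(dip) = 3010 m / sin(59°) = 3512 m
rate = 3512 m / 53.1 Ma = 0.0000661 m/yr = 0.0661 m/kyr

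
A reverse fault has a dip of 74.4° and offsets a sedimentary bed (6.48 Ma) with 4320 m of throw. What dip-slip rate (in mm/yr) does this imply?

0.692 mm/yr

dip-slip = throw / sin(dip) = 4320 m / sin(74.4°) = 4485 m
rate = 4485 m / 6.48 Ma = 0.000692 m/yr = 0.692 mm/yr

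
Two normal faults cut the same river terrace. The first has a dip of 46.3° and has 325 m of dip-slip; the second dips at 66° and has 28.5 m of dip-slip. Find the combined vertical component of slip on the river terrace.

261 m

throw_A = 325 × sin(46.3°) = 235 m
throw_B = 28.5 × sin(66°) = 26.04 m
total = 235 + 26.04 = 261 m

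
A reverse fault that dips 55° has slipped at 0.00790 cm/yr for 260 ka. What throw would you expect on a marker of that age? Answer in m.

16.8 m

dip-slip = rate × time = 0.00790 cm/yr × 260 ka = 20.54 m
throw = dip-slip × sin(dip) = 20.54 × sin(55°) = 16.8 m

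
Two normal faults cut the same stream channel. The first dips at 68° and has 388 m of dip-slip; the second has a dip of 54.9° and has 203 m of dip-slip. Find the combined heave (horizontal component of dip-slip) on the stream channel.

heave_A = 388 × cos(68°) = 145.3 m
heave_B = 203 × cos(54.9°) = 116.7 m
total = 145.3 + 116.7 = 262 m

262 m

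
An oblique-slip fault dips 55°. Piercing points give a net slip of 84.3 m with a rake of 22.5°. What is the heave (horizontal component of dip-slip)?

dip-slip = net slip × sin(rake) = 84.3 m × sin(22.5°) = 32.26 m
heave = dip-slip × cos(dip) = 32.26 × cos(55°) = 18.5 m

18.5 m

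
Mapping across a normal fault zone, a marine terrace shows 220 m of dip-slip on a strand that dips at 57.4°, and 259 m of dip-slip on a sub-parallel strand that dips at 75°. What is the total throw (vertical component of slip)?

throw_A = 220 × sin(57.4°) = 185.3 m
throw_B = 259 × sin(75°) = 250.2 m
total = 185.3 + 250.2 = 436 m

436 m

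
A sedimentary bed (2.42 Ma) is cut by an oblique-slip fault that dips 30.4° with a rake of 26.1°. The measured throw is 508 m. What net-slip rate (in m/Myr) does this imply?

dip-slip = throw / sin(dip) = 508 / sin(30.4°) = 1004 m
net slip = dip-slip / sin(rake) = 1004 / sin(26.1°) = 2282 m
rate = 2282 m / 2.42 Ma = 0.000943 m/yr = 943 m/Myr

943 m/Myr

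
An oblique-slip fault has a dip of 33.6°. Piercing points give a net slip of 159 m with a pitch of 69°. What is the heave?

dip-slip = net slip × sin(rake) = 159 m × sin(69°) = 148.4 m
heave = dip-slip × cos(dip) = 148.4 × cos(33.6°) = 124 m

124 m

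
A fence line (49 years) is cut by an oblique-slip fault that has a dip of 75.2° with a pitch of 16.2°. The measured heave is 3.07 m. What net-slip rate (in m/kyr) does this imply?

879 m/kyr

dip-slip = heave / cos(dip) = 3.07 / cos(75.2°) = 12.02 m
net slip = dip-slip / sin(rake) = 12.02 / sin(16.2°) = 43.08 m
rate = 43.08 m / 49 years = 0.879 m/yr = 879 m/kyr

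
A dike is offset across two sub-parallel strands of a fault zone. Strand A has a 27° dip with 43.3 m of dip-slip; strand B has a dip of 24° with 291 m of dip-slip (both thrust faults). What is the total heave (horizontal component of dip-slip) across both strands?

heave_A = 43.3 × cos(27°) = 38.58 m
heave_B = 291 × cos(24°) = 265.8 m
total = 38.58 + 265.8 = 304 m

304 m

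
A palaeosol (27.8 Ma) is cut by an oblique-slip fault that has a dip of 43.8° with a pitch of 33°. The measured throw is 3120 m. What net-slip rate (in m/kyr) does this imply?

0.298 m/kyr

dip-slip = throw / sin(dip) = 3120 / sin(43.8°) = 4508 m
net slip = dip-slip / sin(rake) = 4508 / sin(33°) = 8277 m
rate = 8277 m / 27.8 Ma = 0.000298 m/yr = 0.298 m/kyr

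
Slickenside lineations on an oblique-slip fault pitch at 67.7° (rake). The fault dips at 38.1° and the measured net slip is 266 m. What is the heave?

dip-slip = net slip × sin(rake) = 266 m × sin(67.7°) = 246.1 m
heave = dip-slip × cos(dip) = 246.1 × cos(38.1°) = 194 m

194 m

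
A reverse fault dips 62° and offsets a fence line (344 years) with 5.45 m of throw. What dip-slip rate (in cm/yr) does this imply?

1.79 cm/yr

dip-slip = throw / sin(dip) = 5.45 m / sin(62°) = 6.173 m
rate = 6.173 m / 344 years = 0.0179 m/yr = 1.79 cm/yr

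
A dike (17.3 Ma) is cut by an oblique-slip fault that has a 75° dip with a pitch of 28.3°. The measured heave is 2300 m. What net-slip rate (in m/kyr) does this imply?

dip-slip = heave / cos(dip) = 2300 / cos(75°) = 8887 m
net slip = dip-slip / sin(rake) = 8887 / sin(28.3°) = 18740 m
rate = 18740 m / 17.3 Ma = 0.00108 m/yr = 1.08 m/kyr

1.08 m/kyr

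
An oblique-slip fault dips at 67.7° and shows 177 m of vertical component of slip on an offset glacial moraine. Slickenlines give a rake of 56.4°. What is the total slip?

dip-slip = throw / sin(dip) = 177 / sin(67.7°) = 191.3 m
net slip = dip-slip / sin(rake) = 191.3 / sin(56.4°) = 230 m

230 m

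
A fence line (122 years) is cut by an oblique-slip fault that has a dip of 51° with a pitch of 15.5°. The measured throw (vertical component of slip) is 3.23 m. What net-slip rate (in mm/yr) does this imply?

127 mm/yr

dip-slip = throw / sin(dip) = 3.23 / sin(51°) = 4.156 m
net slip = dip-slip / sin(rake) = 4.156 / sin(15.5°) = 15.55 m
rate = 15.55 m / 122 years = 0.127 m/yr = 127 mm/yr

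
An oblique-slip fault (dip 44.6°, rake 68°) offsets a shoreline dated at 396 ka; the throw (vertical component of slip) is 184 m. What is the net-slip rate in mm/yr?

0.714 mm/yr

dip-slip = throw / sin(dip) = 184 / sin(44.6°) = 262.1 m
net slip = dip-slip / sin(rake) = 262.1 / sin(68°) = 282.6 m
rate = 282.6 m / 396 ka = 0.000714 m/yr = 0.714 mm/yr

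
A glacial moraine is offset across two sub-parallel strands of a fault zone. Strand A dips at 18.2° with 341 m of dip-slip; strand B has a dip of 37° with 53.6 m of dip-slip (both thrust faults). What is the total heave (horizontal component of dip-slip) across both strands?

367 m

heave_A = 341 × cos(18.2°) = 323.9 m
heave_B = 53.6 × cos(37°) = 42.81 m
total = 323.9 + 42.81 = 367 m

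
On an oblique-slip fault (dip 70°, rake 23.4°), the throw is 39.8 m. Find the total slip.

107 m

dip-slip = throw / sin(dip) = 39.8 / sin(70°) = 42.35 m
net slip = dip-slip / sin(rake) = 42.35 / sin(23.4°) = 107 m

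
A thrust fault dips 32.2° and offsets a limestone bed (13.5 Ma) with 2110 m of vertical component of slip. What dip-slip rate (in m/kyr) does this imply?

dip-slip = throw / sin(dip) = 2110 m / sin(32.2°) = 3960 m
rate = 3960 m / 13.5 Ma = 0.000293 m/yr = 0.293 m/kyr

0.293 m/kyr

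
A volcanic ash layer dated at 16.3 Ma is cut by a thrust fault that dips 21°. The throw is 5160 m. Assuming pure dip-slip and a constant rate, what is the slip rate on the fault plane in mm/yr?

dip-slip = throw / sin(dip) = 5160 m / sin(21°) = 14400 m
rate = 14400 m / 16.3 Ma = 0.000883 m/yr = 0.883 mm/yr

0.883 mm/yr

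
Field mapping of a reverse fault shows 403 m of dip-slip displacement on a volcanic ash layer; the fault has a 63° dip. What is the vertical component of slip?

throw = dip-slip × sin(dip) = 403 m × sin(63°) = 359 m

359 m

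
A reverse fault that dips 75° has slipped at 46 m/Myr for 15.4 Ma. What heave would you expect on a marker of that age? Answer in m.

183 m

dip-slip = rate × time = 46 m/Myr × 15.4 Ma = 708.4 m
heave = dip-slip × cos(dip) = 708.4 × cos(75°) = 183 m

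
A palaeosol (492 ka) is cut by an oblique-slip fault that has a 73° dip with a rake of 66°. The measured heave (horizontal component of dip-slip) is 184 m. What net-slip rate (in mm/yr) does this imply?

1.40 mm/yr

dip-slip = heave / cos(dip) = 184 / cos(73°) = 629.3 m
net slip = dip-slip / sin(rake) = 629.3 / sin(66°) = 688.9 m
rate = 688.9 m / 492 ka = 0.00140 m/yr = 1.40 mm/yr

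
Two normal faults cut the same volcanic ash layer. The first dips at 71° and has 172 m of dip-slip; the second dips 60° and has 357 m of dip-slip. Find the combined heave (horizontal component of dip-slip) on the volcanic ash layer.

heave_A = 172 × cos(71°) = 56 m
heave_B = 357 × cos(60°) = 178.5 m
total = 56 + 178.5 = 234 m

234 m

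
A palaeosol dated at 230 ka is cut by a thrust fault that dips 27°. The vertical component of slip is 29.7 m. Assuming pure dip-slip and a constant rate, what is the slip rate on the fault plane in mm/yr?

dip-slip = throw / sin(dip) = 29.7 m / sin(27°) = 65.42 m
rate = 65.42 m / 230 ka = 0.000284 m/yr = 0.284 mm/yr

0.284 mm/yr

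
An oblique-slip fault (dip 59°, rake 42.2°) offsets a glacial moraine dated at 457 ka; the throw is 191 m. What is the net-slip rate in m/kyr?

0.726 m/kyr

dip-slip = throw / sin(dip) = 191 / sin(59°) = 222.8 m
net slip = dip-slip / sin(rake) = 222.8 / sin(42.2°) = 331.7 m
rate = 331.7 m / 457 ka = 0.000726 m/yr = 0.726 m/kyr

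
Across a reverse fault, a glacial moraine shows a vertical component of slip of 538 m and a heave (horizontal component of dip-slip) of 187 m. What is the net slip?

net slip = √(throw² + heave²) = √(538² + 187²) = 570 m

570 m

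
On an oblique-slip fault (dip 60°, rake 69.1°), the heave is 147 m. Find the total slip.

315 m

dip-slip = heave / cos(dip) = 147 / cos(60°) = 294 m
net slip = dip-slip / sin(rake) = 294 / sin(69.1°) = 315 m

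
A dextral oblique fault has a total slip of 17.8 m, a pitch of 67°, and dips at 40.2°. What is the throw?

dip-slip = net slip × sin(rake) = 17.8 m × sin(67°) = 16.38 m
throw = dip-slip × sin(dip) = 16.38 × sin(40.2°) = 10.6 m

10.6 m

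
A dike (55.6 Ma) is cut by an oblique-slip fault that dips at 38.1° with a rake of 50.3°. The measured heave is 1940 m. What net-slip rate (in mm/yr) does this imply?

dip-slip = heave / cos(dip) = 1940 / cos(38.1°) = 2465 m
net slip = dip-slip / sin(rake) = 2465 / sin(50.3°) = 3204 m
rate = 3204 m / 55.6 Ma = 0.0000576 m/yr = 0.0576 mm/yr

0.0576 mm/yr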